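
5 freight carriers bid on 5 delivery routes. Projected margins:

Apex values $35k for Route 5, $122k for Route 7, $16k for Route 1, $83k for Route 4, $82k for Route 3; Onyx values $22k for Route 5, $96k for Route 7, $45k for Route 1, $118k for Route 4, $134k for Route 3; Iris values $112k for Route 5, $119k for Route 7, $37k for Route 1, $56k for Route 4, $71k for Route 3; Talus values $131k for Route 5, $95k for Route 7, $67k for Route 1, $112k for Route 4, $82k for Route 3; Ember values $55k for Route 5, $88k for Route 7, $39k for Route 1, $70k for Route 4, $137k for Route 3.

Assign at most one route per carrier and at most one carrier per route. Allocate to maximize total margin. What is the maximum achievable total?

Optimal: Apex→Route 7 ($122k), Onyx→Route 4 ($118k), Iris→Route 5 ($112k), Talus→Route 1 ($67k), Ember→Route 3 ($137k) — total 122+118+112+67+137 = $556k.
Column-greedy (each route in turn goes to its best remaining carrier) gives $439k, worse by 117.
Next-best assignment: Apex→Route 7, Onyx→Route 4, Iris→Route 1, Talus→Route 5, Ember→Route 3 = $545k.

Max total: $556k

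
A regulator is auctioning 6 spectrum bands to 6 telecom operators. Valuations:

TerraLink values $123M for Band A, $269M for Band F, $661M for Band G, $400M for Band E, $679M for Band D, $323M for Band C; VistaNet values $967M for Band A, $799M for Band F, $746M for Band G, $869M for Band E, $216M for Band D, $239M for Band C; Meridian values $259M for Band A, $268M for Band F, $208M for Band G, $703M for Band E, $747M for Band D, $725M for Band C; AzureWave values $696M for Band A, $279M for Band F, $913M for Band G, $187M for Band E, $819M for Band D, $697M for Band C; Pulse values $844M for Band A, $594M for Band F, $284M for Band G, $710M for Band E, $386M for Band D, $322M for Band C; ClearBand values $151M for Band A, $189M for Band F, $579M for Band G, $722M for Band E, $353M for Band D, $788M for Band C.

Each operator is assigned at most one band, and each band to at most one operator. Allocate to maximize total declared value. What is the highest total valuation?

Maximum total: $4726M

This is the linear assignment problem.
Optimal: TerraLink→Band D ($679M), VistaNet→Band F ($799M), Meridian→Band E ($703M), AzureWave→Band G ($913M), Pulse→Band A ($844M), ClearBand→Band C ($788M) — total 679+799+703+913+844+788 = $4726M.
Row-greedy (each operator in turn takes its best remaining band) gives $4183M, worse by 543.
Every other assignment is strictly worse.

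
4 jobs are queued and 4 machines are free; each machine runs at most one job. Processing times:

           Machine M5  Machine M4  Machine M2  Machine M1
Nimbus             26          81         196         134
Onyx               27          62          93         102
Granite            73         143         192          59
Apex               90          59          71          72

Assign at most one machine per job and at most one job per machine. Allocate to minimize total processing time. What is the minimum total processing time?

Minimum total: 218 min

Optimal: Nimbus→Machine M5 (26 min), Onyx→Machine M4 (62 min), Granite→Machine M1 (59 min), Apex→Machine M2 (71 min) — total 26+62+59+71 = 218 min.
Min-entry greedy (repeatedly take the single cheapest remaining cell) gives 237 min, worse by 19.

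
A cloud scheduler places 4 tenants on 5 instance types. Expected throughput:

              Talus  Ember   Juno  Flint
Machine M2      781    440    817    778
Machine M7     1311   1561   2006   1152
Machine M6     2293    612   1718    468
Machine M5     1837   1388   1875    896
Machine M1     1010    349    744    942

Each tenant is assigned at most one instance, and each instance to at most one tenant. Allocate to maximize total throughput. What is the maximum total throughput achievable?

Maximum total: 6671 ops/s

Optimal: Talus→Machine M6 (2293 ops/s), Ember→Machine M7 (1561 ops/s), Juno→Machine M5 (1875 ops/s), Flint→Machine M1 (942 ops/s) — total 2293+1561+1875+942 = 6671 ops/s.
Max-entry greedy (repeatedly take the single best remaining cell) gives 6629 ops/s, worse by 42.
Next-best assignment: Talus→Machine M6, Ember→Machine M5, Juno→Machine M7, Flint→Machine M1 = 6629 ops/s.
Swapping Juno↔Ember (Juno→Machine M7 2006 ops/s, Ember→Machine M5 1388 ops/s) loses 42.
Checked against all permutations: 6671 ops/s is optimal.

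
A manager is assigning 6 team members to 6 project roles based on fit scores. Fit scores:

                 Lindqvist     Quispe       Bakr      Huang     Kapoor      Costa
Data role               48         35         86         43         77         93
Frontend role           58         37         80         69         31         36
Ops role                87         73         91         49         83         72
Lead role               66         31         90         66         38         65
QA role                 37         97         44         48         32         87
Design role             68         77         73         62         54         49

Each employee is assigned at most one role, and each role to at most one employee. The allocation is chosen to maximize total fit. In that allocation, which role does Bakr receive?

Bakr receives Lead role.

This is a one-to-one assignment (maximum-weight bipartite matching).
Optimal: Lindqvist→Design role (68 pts), Quispe→QA role (97 pts), Bakr→Lead role (90 pts), Huang→Frontend role (69 pts), Kapoor→Ops role (83 pts), Costa→Data role (93 pts) — total 68+97+90+69+83+93 = 500 pts.
Max-entry greedy (repeatedly take the single best remaining cell) gives 456 pts, worse by 44.
Next-best assignment: Lindqvist→Ops role, Quispe→QA role, Bakr→Lead role, Huang→Frontend role, Kapoor→Design role, Costa→Data role = 490 pts.
Bakr's own top role is Ops role (91 pts), but forcing Bakr→Ops role and reassigning the rest optimally gives only 470 pts — worse by 30.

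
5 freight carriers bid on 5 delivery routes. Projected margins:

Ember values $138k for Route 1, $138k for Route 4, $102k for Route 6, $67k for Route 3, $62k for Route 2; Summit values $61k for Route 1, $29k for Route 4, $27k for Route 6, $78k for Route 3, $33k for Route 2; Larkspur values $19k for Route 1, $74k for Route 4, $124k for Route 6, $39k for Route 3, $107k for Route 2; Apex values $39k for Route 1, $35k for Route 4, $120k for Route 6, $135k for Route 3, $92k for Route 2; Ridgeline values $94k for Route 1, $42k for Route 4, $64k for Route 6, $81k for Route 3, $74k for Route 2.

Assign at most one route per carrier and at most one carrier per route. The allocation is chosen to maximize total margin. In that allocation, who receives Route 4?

Treat this as an assignment problem: match each carrier to one route.
Optimal: Ember→Route 4 ($138k), Summit→Route 3 ($78k), Larkspur→Route 2 ($107k), Apex→Route 6 ($120k), Ridgeline→Route 1 ($94k) — total 138+78+107+120+94 = $537k.
Column-greedy (each route in turn goes to its best remaining carrier) gives $446k, worse by 91.
Ember's own top route is Route 1 ($138k), but forcing Ember→Route 1 and reassigning the rest optimally gives only $500k — worse by 37.

Ember receives Route 4.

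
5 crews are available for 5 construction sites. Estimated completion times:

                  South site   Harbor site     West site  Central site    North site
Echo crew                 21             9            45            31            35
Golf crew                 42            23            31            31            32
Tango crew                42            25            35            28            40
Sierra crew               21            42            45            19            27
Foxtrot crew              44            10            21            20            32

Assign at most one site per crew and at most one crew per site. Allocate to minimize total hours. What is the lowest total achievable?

Min total: 111 hours

Optimal: Echo crew→Harbor site (9 hours), Golf crew→North site (32 hours), Tango crew→Central site (28 hours), Sierra crew→South site (21 hours), Foxtrot crew→West site (21 hours) — total 9+32+28+21+21 = 111 hours.
Row-greedy (each crew in turn takes its cheapest remaining site) gives 121 hours, worse by 10.
No other one-to-one assignment undercuts 111 hours.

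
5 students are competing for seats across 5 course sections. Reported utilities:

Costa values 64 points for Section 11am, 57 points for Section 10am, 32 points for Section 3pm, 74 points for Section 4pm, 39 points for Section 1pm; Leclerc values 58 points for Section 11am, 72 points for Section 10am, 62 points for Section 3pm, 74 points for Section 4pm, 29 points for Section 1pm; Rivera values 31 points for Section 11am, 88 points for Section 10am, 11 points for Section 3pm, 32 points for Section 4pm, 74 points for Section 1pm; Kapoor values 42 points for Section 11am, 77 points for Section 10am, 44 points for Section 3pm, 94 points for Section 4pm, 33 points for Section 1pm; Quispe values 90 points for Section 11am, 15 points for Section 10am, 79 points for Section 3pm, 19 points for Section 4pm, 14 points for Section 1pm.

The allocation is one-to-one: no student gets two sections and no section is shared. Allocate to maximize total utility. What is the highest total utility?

Max total: 383 points

Treat this as an assignment problem: match each student to one section.
Optimal: Costa→Section 11am (64 points), Leclerc→Section 10am (72 points), Rivera→Section 1pm (74 points), Kapoor→Section 4pm (94 points), Quispe→Section 3pm (79 points) — total 64+72+74+94+79 = 383 points.
Column-greedy (each section in turn goes to its best remaining student) gives 373 points, worse by 10.
Swapping Kapoor↔Costa (Kapoor→Section 11am 42 points, Costa→Section 4pm 74 points) loses 42.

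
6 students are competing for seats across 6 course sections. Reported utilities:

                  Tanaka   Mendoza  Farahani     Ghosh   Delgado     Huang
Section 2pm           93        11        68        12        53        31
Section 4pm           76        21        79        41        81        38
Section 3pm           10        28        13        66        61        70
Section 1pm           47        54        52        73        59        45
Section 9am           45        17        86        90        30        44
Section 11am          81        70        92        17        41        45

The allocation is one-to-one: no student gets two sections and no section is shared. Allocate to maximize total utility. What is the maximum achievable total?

Max total: 480 points

This is a one-to-one assignment (maximum-weight bipartite matching).
Optimal: Tanaka→Section 2pm (93 points), Mendoza→Section 1pm (54 points), Farahani→Section 11am (92 points), Ghosh→Section 9am (90 points), Delgado→Section 4pm (81 points), Huang→Section 3pm (70 points) — total 93+54+92+90+81+70 = 480 points.
Row-greedy (each student in turn takes its best remaining section) gives 473 points, worse by 7.
No other one-to-one assignment exceeds 480 points.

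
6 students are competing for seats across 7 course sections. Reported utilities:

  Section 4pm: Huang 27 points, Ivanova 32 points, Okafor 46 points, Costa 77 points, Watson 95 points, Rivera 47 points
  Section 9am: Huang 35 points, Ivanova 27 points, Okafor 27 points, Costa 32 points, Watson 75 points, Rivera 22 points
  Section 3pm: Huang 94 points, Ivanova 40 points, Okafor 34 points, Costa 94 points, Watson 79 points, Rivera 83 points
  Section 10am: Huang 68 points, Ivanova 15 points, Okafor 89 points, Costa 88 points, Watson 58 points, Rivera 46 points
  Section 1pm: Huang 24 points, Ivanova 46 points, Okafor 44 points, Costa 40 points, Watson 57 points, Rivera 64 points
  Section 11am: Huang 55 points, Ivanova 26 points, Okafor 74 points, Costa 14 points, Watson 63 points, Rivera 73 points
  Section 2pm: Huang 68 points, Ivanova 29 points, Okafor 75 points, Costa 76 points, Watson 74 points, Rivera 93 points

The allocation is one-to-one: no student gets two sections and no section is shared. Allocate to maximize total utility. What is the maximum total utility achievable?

Optimal: Huang→Section 3pm (94 points), Ivanova→Section 1pm (46 points), Okafor→Section 11am (74 points), Costa→Section 10am (88 points), Watson→Section 4pm (95 points), Rivera→Section 2pm (93 points) — total 94+46+74+88+95+93 = 490 points.
Max-entry greedy (repeatedly take the single best remaining cell) gives 449 points, worse by 41.
Swapping Rivera↔Okafor (Rivera→Section 11am 73 points, Okafor→Section 2pm 75 points) loses 19.
Every other assignment is strictly worse.

Max total: 490 points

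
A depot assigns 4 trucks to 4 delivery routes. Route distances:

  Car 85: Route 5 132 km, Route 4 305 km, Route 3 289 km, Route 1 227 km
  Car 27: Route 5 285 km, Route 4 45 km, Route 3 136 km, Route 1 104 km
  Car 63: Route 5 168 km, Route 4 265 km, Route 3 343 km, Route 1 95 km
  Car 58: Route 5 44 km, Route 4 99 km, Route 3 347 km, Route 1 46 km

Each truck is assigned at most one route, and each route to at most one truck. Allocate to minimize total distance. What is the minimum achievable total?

Treat this as an assignment problem: match each truck to one route.
Optimal: Car 85→Route 5 (132 km), Car 27→Route 3 (136 km), Car 63→Route 1 (95 km), Car 58→Route 4 (99 km) — total 132+136+95+99 = 462 km.
Column-greedy (each route in turn goes to its cheapest remaining truck) gives 473 km, worse by 11.

Min total: 462 km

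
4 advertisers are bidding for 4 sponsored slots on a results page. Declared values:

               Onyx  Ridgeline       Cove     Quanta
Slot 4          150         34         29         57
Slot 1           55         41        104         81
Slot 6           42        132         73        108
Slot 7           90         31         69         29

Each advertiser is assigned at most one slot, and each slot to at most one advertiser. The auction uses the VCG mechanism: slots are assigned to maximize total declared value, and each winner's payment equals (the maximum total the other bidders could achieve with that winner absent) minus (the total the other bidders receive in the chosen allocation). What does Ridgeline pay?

Ridgeline pays $62.

Efficient allocation: Onyx→Slot 4 ($150), Ridgeline→Slot 6 ($132), Cove→Slot 7 ($69), Quanta→Slot 1 ($81); total welfare W = $432.
Ridgeline receives Slot 6 at value $132, so the others get W − 132 = $300.
Without Ridgeline: best allocation of the remaining 3 bidders over all 4 slots is Onyx→Slot 4 ($150), Cove→Slot 1 ($104), Quanta→Slot 6 ($108), total $362.
VCG payment = (others' best without Ridgeline) − (others' welfare with Ridgeline) = 362 − 300 = $62.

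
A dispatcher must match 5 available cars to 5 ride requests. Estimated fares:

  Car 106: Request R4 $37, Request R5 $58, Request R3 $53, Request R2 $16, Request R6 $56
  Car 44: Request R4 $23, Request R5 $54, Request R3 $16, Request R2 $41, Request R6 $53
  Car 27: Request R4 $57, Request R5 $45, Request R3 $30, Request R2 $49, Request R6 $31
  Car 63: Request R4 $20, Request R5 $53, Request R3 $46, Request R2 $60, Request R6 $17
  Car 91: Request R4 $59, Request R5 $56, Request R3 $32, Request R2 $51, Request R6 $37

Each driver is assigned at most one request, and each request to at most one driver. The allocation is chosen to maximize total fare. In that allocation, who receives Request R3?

Car 106 receives Request R3.

This is the linear assignment problem.
Optimal: Car 106→Request R3 ($53), Car 44→Request R6 ($53), Car 27→Request R4 ($57), Car 63→Request R2 ($60), Car 91→Request R5 ($56) — total 53+53+57+60+56 = $279.
Row-greedy (each driver in turn takes its best remaining request) gives $260, worse by 19.
Next-best assignment: Car 106→Request R3, Car 44→Request R6, Car 27→Request R5, Car 63→Request R2, Car 91→Request R4 = $270.
Swapping Car 63↔Car 106 (Car 63→Request R3 $46, Car 106→Request R2 $16) loses 51.
Car 106's own top request is Request R5 ($58), but forcing Car 106→Request R5 and reassigning the rest optimally gives only $265 — worse by 14.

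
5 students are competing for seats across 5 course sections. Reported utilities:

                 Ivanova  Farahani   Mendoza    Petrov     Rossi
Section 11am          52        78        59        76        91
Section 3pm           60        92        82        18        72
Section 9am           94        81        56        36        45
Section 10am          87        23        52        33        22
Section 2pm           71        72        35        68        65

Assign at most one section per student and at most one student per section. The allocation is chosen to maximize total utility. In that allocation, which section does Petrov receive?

Petrov receives Section 2pm.

This is a one-to-one assignment (maximum-weight bipartite matching).
Optimal: Ivanova→Section 10am (87 points), Farahani→Section 9am (81 points), Mendoza→Section 3pm (82 points), Petrov→Section 2pm (68 points), Rossi→Section 11am (91 points) — total 87+81+82+68+91 = 409 points.
Row-greedy (each student in turn takes its best remaining section) gives 335 points, worse by 74.
Checked against all permutations: 409 points is optimal.
Petrov's own top section is Section 11am (76 points), but forcing Petrov→Section 11am and reassigning the rest optimally gives only 391 points — worse by 18.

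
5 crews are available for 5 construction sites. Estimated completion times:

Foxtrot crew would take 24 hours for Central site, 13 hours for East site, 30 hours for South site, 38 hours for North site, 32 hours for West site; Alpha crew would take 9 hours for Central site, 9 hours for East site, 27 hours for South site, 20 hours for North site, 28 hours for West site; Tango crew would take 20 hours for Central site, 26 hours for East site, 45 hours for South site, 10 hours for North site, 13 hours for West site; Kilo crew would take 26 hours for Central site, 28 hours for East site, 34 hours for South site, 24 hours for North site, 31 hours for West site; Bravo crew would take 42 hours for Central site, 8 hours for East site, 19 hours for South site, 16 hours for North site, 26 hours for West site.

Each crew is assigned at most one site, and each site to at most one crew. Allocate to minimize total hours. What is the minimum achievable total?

Minimum total: 78 hours

Optimal: Foxtrot crew→East site (13 hours), Alpha crew→Central site (9 hours), Tango crew→West site (13 hours), Kilo crew→North site (24 hours), Bravo crew→South site (19 hours) — total 13+9+13+24+19 = 78 hours.
Column-greedy (each site in turn goes to its cheapest remaining crew) gives 88 hours, worse by 10.
Next-best assignment: Foxtrot crew→East site, Alpha crew→Central site, Tango crew→North site, Kilo crew→West site, Bravo crew→South site = 82 hours.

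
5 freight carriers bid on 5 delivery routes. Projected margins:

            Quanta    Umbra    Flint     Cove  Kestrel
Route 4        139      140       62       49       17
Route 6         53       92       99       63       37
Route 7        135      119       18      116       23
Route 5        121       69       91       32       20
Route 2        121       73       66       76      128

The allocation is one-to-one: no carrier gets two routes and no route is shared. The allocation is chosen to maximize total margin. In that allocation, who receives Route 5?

Quanta receives Route 5.

Optimal: Quanta→Route 5 ($121k), Umbra→Route 4 ($140k), Flint→Route 6 ($99k), Cove→Route 7 ($116k), Kestrel→Route 2 ($128k) — total 121+140+99+116+128 = $604k.
No other one-to-one assignment exceeds $604k.
Quanta's own top route is Route 4 ($139k), but forcing Quanta→Route 4 and reassigning the rest optimally gives only $566k — worse by 38.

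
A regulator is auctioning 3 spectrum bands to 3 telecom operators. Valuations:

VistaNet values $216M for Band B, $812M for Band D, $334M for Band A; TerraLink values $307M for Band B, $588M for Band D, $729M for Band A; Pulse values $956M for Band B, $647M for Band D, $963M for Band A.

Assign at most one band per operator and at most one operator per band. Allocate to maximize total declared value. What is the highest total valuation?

Optimal: VistaNet→Band D ($812M), TerraLink→Band A ($729M), Pulse→Band B ($956M) — total 812+729+956 = $2497M.
Max-entry greedy (repeatedly take the single best remaining cell) gives $2082M, worse by 415.
Next-best assignment: VistaNet→Band D, TerraLink→Band B, Pulse→Band A = $2082M.
Swapping VistaNet↔TerraLink (VistaNet→Band A $334M, TerraLink→Band D $588M) loses 619.

Max total: $2497M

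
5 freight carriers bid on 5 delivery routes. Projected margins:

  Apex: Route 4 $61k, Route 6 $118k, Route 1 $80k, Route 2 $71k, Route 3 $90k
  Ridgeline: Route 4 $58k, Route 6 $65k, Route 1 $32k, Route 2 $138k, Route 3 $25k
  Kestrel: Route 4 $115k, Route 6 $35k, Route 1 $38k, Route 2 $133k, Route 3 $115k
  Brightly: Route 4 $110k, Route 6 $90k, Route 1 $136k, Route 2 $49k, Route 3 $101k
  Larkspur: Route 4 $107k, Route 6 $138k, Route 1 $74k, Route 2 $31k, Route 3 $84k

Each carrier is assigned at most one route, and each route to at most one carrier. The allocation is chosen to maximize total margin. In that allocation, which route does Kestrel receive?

Optimal: Apex→Route 3 ($90k), Ridgeline→Route 2 ($138k), Kestrel→Route 4 ($115k), Brightly→Route 1 ($136k), Larkspur→Route 6 ($138k) — total 90+138+115+136+138 = $617k.
Row-greedy (each carrier in turn takes its best remaining route) gives $591k, worse by 26.
Kestrel's own top route is Route 2 ($133k), but forcing Kestrel→Route 2 and reassigning the rest optimally gives only $555k — worse by 62.

Kestrel receives Route 4.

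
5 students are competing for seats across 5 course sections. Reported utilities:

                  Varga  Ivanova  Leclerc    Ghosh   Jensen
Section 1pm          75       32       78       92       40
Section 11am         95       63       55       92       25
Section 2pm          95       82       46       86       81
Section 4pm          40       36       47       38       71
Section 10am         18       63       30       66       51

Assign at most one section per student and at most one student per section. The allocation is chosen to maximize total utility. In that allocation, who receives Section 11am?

Ghosh receives Section 11am.

Optimal: Varga→Section 2pm (95 points), Ivanova→Section 10am (63 points), Leclerc→Section 1pm (78 points), Ghosh→Section 11am (92 points), Jensen→Section 4pm (71 points) — total 95+63+78+92+71 = 399 points.
Row-greedy (each student in turn takes its best remaining section) gives 392 points, worse by 7.
Next-best assignment: Varga→Section 11am, Ivanova→Section 10am, Leclerc→Section 1pm, Ghosh→Section 2pm, Jensen→Section 4pm = 393 points.
Swapping Ghosh↔Varga (Ghosh→Section 2pm 86 points, Varga→Section 11am 95 points) loses 6.
Ghosh's own top section is Section 1pm (92 points), but forcing Ghosh→Section 1pm and reassigning the rest optimally gives only 378 points — worse by 21.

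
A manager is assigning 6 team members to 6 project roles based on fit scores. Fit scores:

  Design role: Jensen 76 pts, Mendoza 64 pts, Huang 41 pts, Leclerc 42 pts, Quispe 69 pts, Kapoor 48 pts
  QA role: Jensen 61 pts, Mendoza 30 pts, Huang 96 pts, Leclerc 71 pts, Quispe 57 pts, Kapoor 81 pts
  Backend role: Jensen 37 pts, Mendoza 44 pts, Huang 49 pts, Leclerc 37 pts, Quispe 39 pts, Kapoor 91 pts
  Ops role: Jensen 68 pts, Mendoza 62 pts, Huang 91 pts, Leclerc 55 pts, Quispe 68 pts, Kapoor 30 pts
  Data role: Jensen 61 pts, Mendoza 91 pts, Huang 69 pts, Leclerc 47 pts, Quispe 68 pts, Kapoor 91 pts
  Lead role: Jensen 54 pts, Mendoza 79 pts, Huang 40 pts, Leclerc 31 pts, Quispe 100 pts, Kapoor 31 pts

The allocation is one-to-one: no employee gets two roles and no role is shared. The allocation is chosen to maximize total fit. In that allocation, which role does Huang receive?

Optimal: Jensen→Design role (76 pts), Mendoza→Data role (91 pts), Huang→Ops role (91 pts), Leclerc→QA role (71 pts), Quispe→Lead role (100 pts), Kapoor→Backend role (91 pts) — total 76+91+91+71+100+91 = 520 pts.
Max-entry greedy (repeatedly take the single best remaining cell) gives 509 pts, worse by 11.
Swapping Jensen↔Huang (Jensen→Ops role 68 pts, Huang→Design role 41 pts) loses 58.
Every other assignment is strictly worse.
Huang's own top role is QA role (96 pts), but forcing Huang→QA role and reassigning the rest optimally gives only 509 pts — worse by 11.

Huang receives Ops role.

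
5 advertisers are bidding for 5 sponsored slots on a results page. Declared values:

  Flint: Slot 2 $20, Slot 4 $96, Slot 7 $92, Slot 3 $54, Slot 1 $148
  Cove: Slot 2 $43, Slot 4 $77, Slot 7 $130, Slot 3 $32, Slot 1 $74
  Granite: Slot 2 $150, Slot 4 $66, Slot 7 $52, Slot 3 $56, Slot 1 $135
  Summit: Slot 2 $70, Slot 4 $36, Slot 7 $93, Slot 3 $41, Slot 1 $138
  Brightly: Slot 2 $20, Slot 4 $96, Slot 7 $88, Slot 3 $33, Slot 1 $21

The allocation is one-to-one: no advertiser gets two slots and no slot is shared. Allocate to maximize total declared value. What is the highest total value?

Max total: $568

Optimal: Flint→Slot 3 ($54), Cove→Slot 7 ($130), Granite→Slot 2 ($150), Summit→Slot 1 ($138), Brightly→Slot 4 ($96) — total 54+130+150+138+96 = $568.
Column-greedy (each slot in turn goes to its best remaining advertiser) gives $438, worse by 130.
Next-best assignment: Flint→Slot 1, Cove→Slot 7, Granite→Slot 2, Summit→Slot 3, Brightly→Slot 4 = $565.
Checked against all permutations: $568 is optimal.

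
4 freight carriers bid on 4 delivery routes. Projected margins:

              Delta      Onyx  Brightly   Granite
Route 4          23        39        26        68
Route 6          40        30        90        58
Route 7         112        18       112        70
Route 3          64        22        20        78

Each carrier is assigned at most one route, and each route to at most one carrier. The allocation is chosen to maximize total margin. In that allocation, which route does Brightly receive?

Brightly receives Route 6.

This is the linear assignment problem.
Optimal: Delta→Route 7 ($112k), Onyx→Route 4 ($39k), Brightly→Route 6 ($90k), Granite→Route 3 ($78k) — total 112+39+90+78 = $319k.
Swapping Brightly↔Delta (Brightly→Route 7 $112k, Delta→Route 6 $40k) loses 50.
Brightly's own top route is Route 7 ($112k), but forcing Brightly→Route 7 and reassigning the rest optimally gives only $274k — worse by 45.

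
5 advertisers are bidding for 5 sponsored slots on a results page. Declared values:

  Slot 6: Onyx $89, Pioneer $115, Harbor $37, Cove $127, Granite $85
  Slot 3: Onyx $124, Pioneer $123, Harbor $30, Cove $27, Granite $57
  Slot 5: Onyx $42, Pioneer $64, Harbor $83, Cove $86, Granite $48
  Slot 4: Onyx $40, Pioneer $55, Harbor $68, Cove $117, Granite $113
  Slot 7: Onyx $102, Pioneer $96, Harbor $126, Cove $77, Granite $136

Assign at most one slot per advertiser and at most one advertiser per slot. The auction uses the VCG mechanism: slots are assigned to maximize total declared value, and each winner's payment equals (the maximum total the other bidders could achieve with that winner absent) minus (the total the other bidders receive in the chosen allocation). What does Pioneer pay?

Efficient allocation: Onyx→Slot 3 ($124), Pioneer→Slot 6 ($115), Harbor→Slot 5 ($83), Cove→Slot 4 ($117), Granite→Slot 7 ($136); total welfare W = $575.
Pioneer receives Slot 6 at value $115, so the others get W − 115 = $460.
Without Pioneer: best allocation of the remaining 4 bidders over all 5 slots is Onyx→Slot 3 ($124), Harbor→Slot 7 ($126), Cove→Slot 6 ($127), Granite→Slot 4 ($113), total $490.
VCG payment = (others' best without Pioneer) − (others' welfare with Pioneer) = 490 − 460 = $30.

Pioneer pays $30.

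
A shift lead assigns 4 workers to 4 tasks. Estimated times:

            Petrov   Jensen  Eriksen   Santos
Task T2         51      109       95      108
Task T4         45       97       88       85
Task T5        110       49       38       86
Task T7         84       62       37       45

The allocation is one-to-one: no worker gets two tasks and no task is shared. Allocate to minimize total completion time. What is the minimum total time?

Optimal: Petrov→Task T2 (51 min), Jensen→Task T5 (49 min), Eriksen→Task T7 (37 min), Santos→Task T4 (85 min) — total 51+49+37+85 = 222 min.
Column-greedy (each task in turn goes to its cheapest remaining worker) gives 236 min, worse by 14.
Swapping Jensen↔Petrov (Jensen→Task T2 109 min, Petrov→Task T5 110 min) adds 119.

Min total: 222 min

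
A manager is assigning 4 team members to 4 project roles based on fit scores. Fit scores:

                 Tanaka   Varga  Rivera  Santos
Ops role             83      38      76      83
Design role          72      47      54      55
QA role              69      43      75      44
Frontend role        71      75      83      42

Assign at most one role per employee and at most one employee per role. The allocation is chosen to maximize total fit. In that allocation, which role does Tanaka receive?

Tanaka receives Design role.

Optimal: Tanaka→Design role (72 pts), Varga→Frontend role (75 pts), Rivera→QA role (75 pts), Santos→Ops role (83 pts) — total 72+75+75+83 = 305 pts.
Column-greedy (each role in turn goes to its best remaining employee) gives 288 pts, worse by 17.
Swapping Tanaka↔Santos (Tanaka→Ops role 83 pts, Santos→Design role 55 pts) loses 17.
No other one-to-one assignment exceeds 305 pts.
Tanaka's own top role is Ops role (83 pts), but forcing Tanaka→Ops role and reassigning the rest optimally gives only 288 pts — worse by 17.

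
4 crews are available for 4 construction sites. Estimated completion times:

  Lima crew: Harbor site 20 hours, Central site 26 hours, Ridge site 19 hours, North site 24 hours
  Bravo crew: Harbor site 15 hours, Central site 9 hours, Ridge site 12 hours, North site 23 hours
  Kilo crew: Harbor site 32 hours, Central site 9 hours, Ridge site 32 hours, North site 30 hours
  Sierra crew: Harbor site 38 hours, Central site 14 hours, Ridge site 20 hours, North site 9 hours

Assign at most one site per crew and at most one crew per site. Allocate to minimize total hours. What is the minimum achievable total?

Min total: 50 hours

Optimal: Lima crew→Harbor site (20 hours), Bravo crew→Ridge site (12 hours), Kilo crew→Central site (9 hours), Sierra crew→North site (9 hours) — total 20+12+9+9 = 50 hours.
Row-greedy (each crew in turn takes its cheapest remaining site) gives 96 hours, worse by 46.
Next-best assignment: Lima crew→Ridge site, Bravo crew→Harbor site, Kilo crew→Central site, Sierra crew→North site = 52 hours.
Checked against all permutations: 50 hours is optimal.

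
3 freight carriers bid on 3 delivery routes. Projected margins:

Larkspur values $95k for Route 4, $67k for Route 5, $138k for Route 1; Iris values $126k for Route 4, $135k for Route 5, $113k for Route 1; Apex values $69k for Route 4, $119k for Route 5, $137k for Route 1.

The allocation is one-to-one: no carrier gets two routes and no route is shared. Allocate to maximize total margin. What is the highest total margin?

Maximum total: $383k

Optimal: Larkspur→Route 1 ($138k), Iris→Route 4 ($126k), Apex→Route 5 ($119k) — total 138+126+119 = $383k.
Row-greedy (each carrier in turn takes its best remaining route) gives $342k, worse by 41.
Every other assignment is strictly worse.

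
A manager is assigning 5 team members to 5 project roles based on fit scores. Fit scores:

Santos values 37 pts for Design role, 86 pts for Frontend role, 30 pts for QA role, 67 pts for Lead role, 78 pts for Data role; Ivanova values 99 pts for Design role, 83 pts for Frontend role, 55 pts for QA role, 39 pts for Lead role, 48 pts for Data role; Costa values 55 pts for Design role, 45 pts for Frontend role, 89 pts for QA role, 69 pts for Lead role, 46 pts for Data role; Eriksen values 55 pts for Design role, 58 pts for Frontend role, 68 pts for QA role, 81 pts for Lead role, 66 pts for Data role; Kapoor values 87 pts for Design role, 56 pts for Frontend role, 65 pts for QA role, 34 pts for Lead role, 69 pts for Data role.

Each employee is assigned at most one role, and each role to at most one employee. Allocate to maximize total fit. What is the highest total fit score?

Max total: 424 pts

Optimal: Santos→Frontend role (86 pts), Ivanova→Design role (99 pts), Costa→QA role (89 pts), Eriksen→Lead role (81 pts), Kapoor→Data role (69 pts) — total 86+99+89+81+69 = 424 pts.
Next-best assignment: Santos→Data role, Ivanova→Frontend role, Costa→QA role, Eriksen→Lead role, Kapoor→Design role = 418 pts.
Checked against all permutations: 424 pts is optimal.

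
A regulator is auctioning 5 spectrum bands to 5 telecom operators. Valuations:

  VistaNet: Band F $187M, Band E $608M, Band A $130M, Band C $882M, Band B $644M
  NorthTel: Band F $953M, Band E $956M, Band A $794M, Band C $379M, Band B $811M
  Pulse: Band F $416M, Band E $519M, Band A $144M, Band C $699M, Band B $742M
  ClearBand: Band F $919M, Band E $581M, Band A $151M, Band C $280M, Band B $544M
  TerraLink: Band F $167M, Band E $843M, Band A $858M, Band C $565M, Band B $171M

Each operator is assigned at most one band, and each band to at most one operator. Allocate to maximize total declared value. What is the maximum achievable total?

Optimal: VistaNet→Band C ($882M), NorthTel→Band E ($956M), Pulse→Band B ($742M), ClearBand→Band F ($919M), TerraLink→Band A ($858M) — total 882+956+742+919+858 = $4357M.
Column-greedy (each band in turn goes to its best remaining operator) gives $3571M, worse by 786.

Max total: $4357M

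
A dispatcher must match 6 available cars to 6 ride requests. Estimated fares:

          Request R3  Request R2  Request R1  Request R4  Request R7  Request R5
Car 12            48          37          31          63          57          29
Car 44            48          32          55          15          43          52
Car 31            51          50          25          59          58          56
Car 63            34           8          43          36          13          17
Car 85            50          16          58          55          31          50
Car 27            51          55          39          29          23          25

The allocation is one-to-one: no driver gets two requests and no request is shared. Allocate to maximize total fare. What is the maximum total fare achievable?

Maximum total: $321

This is a one-to-one assignment (maximum-weight bipartite matching).
Optimal: Car 12→Request R4 ($63), Car 44→Request R5 ($52), Car 31→Request R7 ($58), Car 63→Request R1 ($43), Car 85→Request R3 ($50), Car 27→Request R2 ($55) — total 63+52+58+43+50+55 = $321.
Row-greedy (each driver in turn takes its best remaining request) gives $315, worse by 6.
No other one-to-one assignment exceeds $321.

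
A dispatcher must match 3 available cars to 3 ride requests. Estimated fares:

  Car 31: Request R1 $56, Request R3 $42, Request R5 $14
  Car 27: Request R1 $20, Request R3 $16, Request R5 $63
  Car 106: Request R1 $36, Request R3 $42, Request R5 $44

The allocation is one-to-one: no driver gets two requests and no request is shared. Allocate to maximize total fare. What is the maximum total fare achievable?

Max total: $161

Optimal: Car 31→Request R1 ($56), Car 27→Request R5 ($63), Car 106→Request R3 ($42) — total 56+63+42 = $161.
Next-best assignment: Car 31→Request R3, Car 27→Request R5, Car 106→Request R1 = $141.
Checked against all permutations: $161 is optimal.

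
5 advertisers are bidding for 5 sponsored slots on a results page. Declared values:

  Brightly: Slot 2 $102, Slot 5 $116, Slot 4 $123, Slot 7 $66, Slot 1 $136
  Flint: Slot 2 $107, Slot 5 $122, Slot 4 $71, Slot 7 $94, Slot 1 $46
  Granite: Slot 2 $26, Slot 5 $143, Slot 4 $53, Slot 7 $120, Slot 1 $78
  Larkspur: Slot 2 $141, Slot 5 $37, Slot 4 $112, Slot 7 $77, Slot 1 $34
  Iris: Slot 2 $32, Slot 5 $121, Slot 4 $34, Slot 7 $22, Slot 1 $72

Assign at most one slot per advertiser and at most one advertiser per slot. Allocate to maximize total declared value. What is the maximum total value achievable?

This is the linear assignment problem.
Optimal: Brightly→Slot 1 ($136), Flint→Slot 2 ($107), Granite→Slot 7 ($120), Larkspur→Slot 4 ($112), Iris→Slot 5 ($121) — total 136+107+120+112+121 = $596.
Column-greedy (each slot in turn goes to its best remaining advertiser) gives $573, worse by 23.
Next-best assignment: Brightly→Slot 1, Flint→Slot 4, Granite→Slot 7, Larkspur→Slot 2, Iris→Slot 5 = $589.
Swapping Iris↔Brightly (Iris→Slot 1 $72, Brightly→Slot 5 $116) loses 69.
Every other assignment is strictly worse.

Max total: $596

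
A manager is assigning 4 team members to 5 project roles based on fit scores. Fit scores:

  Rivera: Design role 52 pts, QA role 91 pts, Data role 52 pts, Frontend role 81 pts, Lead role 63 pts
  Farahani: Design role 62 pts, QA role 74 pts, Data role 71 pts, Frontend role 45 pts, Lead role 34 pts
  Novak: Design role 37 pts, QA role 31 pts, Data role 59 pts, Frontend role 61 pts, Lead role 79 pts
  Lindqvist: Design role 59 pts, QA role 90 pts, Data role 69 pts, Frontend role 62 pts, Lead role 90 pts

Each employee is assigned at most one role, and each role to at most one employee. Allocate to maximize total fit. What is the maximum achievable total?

Optimal: Rivera→Frontend role (81 pts), Farahani→Data role (71 pts), Novak→Lead role (79 pts), Lindqvist→QA role (90 pts) — total 81+71+79+90 = 321 pts.
Row-greedy (each employee in turn takes its best remaining role) gives 303 pts, worse by 18.
Every other assignment is strictly worse.

Maximum total: 321 pts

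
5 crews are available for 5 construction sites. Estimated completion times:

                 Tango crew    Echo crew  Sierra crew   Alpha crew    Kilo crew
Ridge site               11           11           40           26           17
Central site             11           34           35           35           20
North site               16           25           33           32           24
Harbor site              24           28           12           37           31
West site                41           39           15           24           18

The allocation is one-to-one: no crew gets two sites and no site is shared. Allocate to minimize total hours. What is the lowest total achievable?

Min total: 82 hours

Optimal: Tango crew→Central site (11 hours), Echo crew→Ridge site (11 hours), Sierra crew→Harbor site (12 hours), Alpha crew→West site (24 hours), Kilo crew→North site (24 hours) — total 11+11+12+24+24 = 82 hours.
Column-greedy (each site in turn goes to its cheapest remaining crew) gives 92 hours, worse by 10.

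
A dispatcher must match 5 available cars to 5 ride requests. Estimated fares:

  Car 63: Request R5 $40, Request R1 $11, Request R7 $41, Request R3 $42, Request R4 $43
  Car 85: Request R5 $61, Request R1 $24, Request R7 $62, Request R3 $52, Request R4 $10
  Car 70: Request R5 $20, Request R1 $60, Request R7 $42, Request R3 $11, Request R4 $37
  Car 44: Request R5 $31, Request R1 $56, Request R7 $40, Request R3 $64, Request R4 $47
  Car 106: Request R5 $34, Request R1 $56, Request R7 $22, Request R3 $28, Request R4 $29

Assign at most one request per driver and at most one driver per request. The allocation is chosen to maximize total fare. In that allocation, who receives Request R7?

Car 70 receives Request R7.

Optimal: Car 63→Request R4 ($43), Car 85→Request R5 ($61), Car 70→Request R7 ($42), Car 44→Request R3 ($64), Car 106→Request R1 ($56) — total 43+61+42+64+56 = $266.
Column-greedy (each request in turn goes to its best remaining driver) gives $255, worse by 11.
Swapping Car 70↔Car 44 (Car 70→Request R3 $11, Car 44→Request R7 $40) loses 55.
Every other assignment is strictly worse.
Car 70's own top request is Request R1 ($60), but forcing Car 70→Request R1 and reassigning the rest optimally gives only $263 — worse by 3.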